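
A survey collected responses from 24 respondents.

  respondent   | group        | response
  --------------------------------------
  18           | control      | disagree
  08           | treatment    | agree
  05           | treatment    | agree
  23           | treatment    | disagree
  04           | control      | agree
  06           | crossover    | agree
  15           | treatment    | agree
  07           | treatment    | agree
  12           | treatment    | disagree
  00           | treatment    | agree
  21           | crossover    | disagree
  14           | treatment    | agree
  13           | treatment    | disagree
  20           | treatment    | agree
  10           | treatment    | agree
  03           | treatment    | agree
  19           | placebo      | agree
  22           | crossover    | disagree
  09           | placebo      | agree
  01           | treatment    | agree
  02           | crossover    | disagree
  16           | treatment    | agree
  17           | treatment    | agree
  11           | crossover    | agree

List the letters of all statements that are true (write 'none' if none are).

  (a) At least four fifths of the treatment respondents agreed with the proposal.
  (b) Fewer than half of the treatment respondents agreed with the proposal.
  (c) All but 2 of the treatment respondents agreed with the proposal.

(a)

|A| = 15, |A ∩ B| = 12, |A ∖ B| = 3.
(a) |A ∩ B| / |A| ≥ 4/5: holds.
(b) |A ∩ B| < |A ∖ B|: fails.
(c) |A ∖ B| = 2: fails.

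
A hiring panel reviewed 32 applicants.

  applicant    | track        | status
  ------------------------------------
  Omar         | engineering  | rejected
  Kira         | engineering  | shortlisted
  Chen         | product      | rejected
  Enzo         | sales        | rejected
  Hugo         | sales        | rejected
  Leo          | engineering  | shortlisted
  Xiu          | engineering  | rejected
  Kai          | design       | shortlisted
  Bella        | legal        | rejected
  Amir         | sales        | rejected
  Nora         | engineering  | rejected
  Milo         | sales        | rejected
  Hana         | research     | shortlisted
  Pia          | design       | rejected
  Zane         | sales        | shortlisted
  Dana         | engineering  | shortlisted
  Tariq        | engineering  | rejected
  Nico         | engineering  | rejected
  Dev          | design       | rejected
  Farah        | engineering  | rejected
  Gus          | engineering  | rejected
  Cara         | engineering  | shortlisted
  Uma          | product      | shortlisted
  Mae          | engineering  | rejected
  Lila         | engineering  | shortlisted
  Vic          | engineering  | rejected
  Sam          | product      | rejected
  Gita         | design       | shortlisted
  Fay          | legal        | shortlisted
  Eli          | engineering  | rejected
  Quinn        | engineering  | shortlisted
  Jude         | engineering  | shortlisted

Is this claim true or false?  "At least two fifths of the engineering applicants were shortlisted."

Truth condition: |A ∩ B| / |A| ≥ 2/5.
|A| = 17, |A ∩ B| = 7, |A ∖ B| = 10.
|A ∩ B|/|A| = 7/17, so the statement is true.

True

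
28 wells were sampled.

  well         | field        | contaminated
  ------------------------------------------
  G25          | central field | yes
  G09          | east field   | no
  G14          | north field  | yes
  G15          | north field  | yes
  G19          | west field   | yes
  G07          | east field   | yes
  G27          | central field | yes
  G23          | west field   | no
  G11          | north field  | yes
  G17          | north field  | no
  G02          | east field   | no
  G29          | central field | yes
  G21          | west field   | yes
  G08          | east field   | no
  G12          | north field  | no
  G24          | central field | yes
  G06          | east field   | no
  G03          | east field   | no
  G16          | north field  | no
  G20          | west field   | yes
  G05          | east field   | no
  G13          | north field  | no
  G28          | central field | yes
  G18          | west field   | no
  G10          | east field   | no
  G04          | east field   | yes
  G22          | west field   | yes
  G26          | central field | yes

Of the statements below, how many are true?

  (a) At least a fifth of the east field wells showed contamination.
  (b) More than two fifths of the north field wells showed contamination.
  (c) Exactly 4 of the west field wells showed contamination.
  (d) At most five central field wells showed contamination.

3

(a) east field: |A| = 9, |A ∩ B| = 2; needs |A ∩ B| / |A| ≥ 1/5 — true.
(b) north field: |A| = 7, |A ∩ B| = 3; needs |A ∩ B| / |A| > 2/5 — true.
(c) west field: |A| = 6, |A ∩ B| = 4; needs |A ∩ B| = 4 — true.
(d) central field: |A| = 6, |A ∩ B| = 6; needs |A ∩ B| ≤ 5 — false.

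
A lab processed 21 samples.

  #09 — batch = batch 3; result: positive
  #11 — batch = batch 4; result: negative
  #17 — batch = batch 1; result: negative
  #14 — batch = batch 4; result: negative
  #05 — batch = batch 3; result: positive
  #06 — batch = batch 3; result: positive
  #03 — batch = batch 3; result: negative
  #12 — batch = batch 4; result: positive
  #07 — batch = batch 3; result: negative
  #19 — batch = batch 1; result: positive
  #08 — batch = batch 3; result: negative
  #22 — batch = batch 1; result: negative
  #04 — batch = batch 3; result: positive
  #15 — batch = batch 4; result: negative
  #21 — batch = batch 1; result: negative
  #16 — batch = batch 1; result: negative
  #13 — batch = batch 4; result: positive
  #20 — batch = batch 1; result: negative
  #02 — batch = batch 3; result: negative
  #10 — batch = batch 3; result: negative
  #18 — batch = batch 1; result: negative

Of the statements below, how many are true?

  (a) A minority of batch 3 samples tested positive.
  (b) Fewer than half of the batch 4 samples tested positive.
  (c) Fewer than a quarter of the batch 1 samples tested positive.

(a) batch 3: |A| = 9, |A ∩ B| = 4; needs |A ∩ B| < |A ∖ B| — true.
(b) batch 4: |A| = 5, |A ∩ B| = 2; needs |A ∩ B| < |A ∖ B| — true.
(c) batch 1: |A| = 7, |A ∩ B| = 1; needs |A ∩ B| / |A| < 1/4 — true.

3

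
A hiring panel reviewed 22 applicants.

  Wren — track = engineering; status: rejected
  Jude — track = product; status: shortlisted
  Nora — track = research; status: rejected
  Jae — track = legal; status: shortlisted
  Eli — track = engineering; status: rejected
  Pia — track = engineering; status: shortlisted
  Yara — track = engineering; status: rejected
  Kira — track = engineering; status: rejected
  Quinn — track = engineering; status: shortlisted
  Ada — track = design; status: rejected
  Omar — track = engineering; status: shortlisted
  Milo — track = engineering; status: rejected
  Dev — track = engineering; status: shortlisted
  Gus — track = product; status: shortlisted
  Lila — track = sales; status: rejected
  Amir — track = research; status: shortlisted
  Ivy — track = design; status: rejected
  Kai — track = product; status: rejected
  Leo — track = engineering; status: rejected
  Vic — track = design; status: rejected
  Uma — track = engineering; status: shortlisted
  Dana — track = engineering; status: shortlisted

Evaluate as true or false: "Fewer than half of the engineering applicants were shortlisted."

The determiner here denotes the relation: |A ∩ B| < |A ∖ B|.
A (the restrictor) = {Wren, Eli, Pia, Yara, Kira, Quinn, Omar, Milo, Dev, Leo, Uma, Dana}, |A| = 12.
A ∩ B = {Pia, Quinn, Omar, Dev, Uma, Dana}, so |A ∩ B| = 6.
A ∖ B = {Wren, Eli, Yara, Kira, Milo, Leo}, so |A ∖ B| = 6.
6 = 6, so the statement is false.

False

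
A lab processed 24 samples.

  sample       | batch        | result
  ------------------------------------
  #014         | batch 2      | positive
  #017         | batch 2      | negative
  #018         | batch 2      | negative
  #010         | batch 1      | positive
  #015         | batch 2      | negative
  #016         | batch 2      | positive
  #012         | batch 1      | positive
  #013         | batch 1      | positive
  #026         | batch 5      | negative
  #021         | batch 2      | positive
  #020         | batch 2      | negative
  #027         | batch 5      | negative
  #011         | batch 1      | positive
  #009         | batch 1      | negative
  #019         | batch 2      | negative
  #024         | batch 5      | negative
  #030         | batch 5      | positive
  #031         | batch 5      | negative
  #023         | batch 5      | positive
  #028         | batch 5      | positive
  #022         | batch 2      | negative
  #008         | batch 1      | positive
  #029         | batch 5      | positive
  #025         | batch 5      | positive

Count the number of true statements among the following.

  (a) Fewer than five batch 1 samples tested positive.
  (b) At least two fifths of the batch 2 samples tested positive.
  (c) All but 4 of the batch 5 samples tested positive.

1

(a) batch 1: |A| = 6, |A ∩ B| = 5; needs |A ∩ B| < 5 — false.
(b) batch 2: |A| = 9, |A ∩ B| = 3; needs |A ∩ B| / |A| ≥ 2/5 — false.
(c) batch 5: |A| = 9, |A ∩ B| = 5; needs |A ∖ B| = 4 — true.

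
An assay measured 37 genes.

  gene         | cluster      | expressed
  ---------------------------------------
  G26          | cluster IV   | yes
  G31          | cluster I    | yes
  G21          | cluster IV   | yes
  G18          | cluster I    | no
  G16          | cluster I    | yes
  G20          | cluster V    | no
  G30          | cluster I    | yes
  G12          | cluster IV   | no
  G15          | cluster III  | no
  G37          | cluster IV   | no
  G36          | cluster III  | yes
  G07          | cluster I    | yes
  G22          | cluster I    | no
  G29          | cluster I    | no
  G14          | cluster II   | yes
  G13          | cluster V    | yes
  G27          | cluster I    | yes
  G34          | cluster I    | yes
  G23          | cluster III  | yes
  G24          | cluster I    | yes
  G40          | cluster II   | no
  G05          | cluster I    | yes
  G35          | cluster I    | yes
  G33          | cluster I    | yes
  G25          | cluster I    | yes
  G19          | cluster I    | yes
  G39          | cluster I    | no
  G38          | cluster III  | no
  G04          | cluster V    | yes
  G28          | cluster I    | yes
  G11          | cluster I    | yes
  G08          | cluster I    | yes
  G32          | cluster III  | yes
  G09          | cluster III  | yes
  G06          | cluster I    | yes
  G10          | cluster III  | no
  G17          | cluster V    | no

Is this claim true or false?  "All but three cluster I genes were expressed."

False

'All but three cluster I genes were expressed' holds iff |A ∖ B| = 3.
|A| = 20, |A ∩ B| = 16, |A ∖ B| = 4.
|A ∖ B| = 4, so the statement is false.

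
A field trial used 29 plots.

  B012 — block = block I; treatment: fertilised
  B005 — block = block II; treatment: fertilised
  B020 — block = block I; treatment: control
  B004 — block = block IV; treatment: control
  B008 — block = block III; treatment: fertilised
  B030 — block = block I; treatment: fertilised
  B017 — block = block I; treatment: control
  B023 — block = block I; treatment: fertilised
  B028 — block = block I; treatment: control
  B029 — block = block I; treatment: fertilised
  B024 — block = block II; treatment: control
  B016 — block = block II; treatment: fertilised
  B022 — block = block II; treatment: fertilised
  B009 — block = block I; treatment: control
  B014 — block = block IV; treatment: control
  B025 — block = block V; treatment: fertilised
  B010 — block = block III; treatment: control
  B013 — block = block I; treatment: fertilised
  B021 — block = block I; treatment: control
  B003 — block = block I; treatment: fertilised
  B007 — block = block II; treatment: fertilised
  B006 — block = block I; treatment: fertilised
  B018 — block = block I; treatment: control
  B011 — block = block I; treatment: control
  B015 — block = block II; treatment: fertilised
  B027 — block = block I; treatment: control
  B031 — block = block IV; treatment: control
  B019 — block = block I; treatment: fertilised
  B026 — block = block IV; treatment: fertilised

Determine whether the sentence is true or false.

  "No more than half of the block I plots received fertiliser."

True

The determiner here denotes the relation: |A ∩ B| ≤ |A ∖ B|.
|A| = 16, |A ∩ B| = 8, |A ∖ B| = 8.
8 = 8, so the statement is true.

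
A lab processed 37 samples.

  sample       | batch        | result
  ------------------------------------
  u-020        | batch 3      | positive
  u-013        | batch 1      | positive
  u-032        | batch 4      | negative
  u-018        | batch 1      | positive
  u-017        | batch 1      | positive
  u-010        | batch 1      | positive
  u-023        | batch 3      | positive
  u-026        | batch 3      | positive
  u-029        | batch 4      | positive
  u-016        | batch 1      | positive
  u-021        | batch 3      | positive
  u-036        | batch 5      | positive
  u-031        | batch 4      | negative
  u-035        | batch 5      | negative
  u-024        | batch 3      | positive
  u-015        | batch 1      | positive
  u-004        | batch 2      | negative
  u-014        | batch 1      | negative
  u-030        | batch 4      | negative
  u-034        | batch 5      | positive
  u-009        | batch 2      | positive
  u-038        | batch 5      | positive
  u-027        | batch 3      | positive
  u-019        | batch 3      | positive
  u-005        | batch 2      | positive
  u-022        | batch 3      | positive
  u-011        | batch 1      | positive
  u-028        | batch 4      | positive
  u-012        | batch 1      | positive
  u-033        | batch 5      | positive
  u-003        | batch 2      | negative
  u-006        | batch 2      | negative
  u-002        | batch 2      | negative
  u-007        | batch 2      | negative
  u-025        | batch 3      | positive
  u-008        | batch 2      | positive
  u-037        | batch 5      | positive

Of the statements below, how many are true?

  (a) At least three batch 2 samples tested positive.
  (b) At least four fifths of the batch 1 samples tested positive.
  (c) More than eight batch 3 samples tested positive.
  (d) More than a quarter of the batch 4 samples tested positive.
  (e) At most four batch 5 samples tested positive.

4

(a) batch 2: |A| = 8, |A ∩ B| = 3; needs |A ∩ B| ≥ 3 — true.
(b) batch 1: |A| = 9, |A ∩ B| = 8; needs |A ∩ B| / |A| ≥ 4/5 — true.
(c) batch 3: |A| = 9, |A ∩ B| = 9; needs |A ∩ B| > 8 — true.
(d) batch 4: |A| = 5, |A ∩ B| = 2; needs |A ∩ B| / |A| > 1/4 — true.
(e) batch 5: |A| = 6, |A ∩ B| = 5; needs |A ∩ B| ≤ 4 — false.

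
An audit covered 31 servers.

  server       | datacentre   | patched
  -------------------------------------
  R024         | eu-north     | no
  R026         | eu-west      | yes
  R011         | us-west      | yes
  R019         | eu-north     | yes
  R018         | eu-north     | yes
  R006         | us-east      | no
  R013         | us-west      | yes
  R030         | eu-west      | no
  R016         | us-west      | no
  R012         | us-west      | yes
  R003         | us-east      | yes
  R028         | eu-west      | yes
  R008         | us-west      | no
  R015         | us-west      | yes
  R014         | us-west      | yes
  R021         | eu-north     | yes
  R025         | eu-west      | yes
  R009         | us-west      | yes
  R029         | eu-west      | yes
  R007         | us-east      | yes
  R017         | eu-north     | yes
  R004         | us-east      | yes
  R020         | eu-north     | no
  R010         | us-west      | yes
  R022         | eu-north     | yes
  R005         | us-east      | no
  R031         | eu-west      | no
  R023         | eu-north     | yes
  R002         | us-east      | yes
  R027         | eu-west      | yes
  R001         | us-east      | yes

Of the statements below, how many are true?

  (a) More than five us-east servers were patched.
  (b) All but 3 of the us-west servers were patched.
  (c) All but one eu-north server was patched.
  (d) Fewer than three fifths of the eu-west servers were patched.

(a) us-east: |A| = 7, |A ∩ B| = 5; needs |A ∩ B| > 5 — false.
(b) us-west: |A| = 9, |A ∩ B| = 7; needs |A ∖ B| = 3 — false.
(c) eu-north: |A| = 8, |A ∩ B| = 6; needs |A ∖ B| = 1 — false.
(d) eu-west: |A| = 7, |A ∩ B| = 5; needs |A ∩ B| / |A| < 3/5 — false.

0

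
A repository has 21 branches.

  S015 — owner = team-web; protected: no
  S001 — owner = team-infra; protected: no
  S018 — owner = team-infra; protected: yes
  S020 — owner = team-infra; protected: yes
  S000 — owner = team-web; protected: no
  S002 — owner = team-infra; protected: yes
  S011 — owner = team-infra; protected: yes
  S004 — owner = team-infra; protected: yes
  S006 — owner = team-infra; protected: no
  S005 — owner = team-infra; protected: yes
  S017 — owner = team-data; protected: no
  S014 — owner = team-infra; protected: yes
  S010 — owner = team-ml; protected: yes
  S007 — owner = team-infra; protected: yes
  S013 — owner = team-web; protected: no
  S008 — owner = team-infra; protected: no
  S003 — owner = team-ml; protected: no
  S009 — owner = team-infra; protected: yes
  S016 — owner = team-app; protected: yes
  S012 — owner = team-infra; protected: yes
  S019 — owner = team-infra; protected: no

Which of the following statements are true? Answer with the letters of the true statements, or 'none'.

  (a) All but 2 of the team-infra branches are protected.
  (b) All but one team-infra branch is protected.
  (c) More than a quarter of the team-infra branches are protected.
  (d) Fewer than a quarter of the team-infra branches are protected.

(c)

|A| = 14, |A ∩ B| = 10, |A ∖ B| = 4.
(a) |A ∖ B| = 2: fails.
(b) |A ∖ B| = 1: fails.
(c) |A ∩ B| / |A| > 1/4: holds.
(d) |A ∩ B| / |A| < 1/4: fails.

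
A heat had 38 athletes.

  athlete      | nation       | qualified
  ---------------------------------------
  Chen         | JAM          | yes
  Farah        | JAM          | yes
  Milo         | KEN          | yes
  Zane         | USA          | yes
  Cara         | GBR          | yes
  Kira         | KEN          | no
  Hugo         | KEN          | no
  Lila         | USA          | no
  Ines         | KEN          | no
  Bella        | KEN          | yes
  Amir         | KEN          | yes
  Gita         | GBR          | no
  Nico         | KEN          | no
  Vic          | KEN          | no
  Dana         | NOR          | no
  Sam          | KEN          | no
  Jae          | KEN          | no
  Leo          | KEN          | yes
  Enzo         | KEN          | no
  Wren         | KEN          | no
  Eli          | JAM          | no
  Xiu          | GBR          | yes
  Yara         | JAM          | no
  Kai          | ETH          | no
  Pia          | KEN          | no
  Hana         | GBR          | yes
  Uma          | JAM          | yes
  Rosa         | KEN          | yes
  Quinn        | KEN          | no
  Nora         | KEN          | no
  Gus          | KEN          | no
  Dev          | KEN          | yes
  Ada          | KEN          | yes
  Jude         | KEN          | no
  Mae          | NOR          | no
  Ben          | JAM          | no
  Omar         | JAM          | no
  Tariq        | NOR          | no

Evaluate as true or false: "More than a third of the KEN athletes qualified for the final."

False

'More than a third of the KEN athletes qualified for the final' holds iff |A ∩ B| / |A| > 1/3.
|A| = 21, |A ∩ B| = 7, |A ∖ B| = 14.
|A ∩ B|/|A| = 7/21, so the statement is false.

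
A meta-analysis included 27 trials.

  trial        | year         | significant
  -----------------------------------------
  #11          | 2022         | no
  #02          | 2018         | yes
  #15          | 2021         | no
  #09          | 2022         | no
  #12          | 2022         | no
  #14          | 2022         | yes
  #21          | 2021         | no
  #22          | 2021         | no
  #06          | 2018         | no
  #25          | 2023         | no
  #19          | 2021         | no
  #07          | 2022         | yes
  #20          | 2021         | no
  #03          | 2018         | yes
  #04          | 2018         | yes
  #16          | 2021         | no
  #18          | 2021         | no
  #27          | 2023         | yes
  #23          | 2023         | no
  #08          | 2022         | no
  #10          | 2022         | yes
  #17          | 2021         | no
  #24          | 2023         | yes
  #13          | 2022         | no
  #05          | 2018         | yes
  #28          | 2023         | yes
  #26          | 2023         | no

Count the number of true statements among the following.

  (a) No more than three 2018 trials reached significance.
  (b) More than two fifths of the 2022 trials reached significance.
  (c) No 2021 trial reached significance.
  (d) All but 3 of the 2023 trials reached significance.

2

(a) 2018: |A| = 5, |A ∩ B| = 4; needs |A ∩ B| ≤ 3 — false.
(b) 2022: |A| = 8, |A ∩ B| = 3; needs |A ∩ B| / |A| > 2/5 — false.
(c) 2021: |A| = 8, |A ∩ B| = 0; needs A ∩ B = ∅ (|A ∩ B| = 0) — true.
(d) 2023: |A| = 6, |A ∩ B| = 3; needs |A ∖ B| = 3 — true.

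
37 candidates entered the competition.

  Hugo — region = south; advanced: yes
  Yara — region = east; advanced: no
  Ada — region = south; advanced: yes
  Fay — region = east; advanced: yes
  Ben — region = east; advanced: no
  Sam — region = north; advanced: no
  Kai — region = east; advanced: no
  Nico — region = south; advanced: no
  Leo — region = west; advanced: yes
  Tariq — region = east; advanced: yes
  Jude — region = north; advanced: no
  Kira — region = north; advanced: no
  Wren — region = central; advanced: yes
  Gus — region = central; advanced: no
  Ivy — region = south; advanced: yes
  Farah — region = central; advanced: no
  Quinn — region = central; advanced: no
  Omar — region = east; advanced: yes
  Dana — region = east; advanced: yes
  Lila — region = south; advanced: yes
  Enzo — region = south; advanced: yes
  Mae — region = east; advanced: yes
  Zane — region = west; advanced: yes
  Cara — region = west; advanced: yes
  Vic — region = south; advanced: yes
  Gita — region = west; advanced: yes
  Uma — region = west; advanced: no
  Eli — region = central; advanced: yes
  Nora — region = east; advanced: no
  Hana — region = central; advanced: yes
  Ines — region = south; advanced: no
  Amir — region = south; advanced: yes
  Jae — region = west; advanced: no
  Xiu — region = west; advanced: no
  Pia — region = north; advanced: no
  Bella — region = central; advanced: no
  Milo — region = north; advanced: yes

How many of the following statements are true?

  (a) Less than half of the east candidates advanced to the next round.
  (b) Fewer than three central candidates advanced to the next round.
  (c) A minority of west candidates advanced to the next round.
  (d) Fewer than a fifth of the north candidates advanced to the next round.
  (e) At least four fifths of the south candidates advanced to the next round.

0

(a) east: |A| = 9, |A ∩ B| = 5; needs |A ∩ B| < |A ∖ B| — false.
(b) central: |A| = 7, |A ∩ B| = 3; needs |A ∩ B| < 3 — false.
(c) west: |A| = 7, |A ∩ B| = 4; needs |A ∩ B| < |A ∖ B| — false.
(d) north: |A| = 5, |A ∩ B| = 1; needs |A ∩ B| / |A| < 1/5 — false.
(e) south: |A| = 9, |A ∩ B| = 7; needs |A ∩ B| / |A| ≥ 4/5 — false.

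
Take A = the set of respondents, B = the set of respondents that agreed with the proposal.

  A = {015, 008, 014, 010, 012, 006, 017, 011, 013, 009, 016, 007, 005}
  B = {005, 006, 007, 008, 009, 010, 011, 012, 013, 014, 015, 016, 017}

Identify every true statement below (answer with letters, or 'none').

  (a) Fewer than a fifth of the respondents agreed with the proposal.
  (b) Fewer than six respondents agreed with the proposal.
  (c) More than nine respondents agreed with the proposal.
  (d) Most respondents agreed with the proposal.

(c), (d)

|A| = 13, |A ∩ B| = 13, |A ∖ B| = 0.
(a) |A ∩ B| / |A| < 1/5: fails.
(b) |A ∩ B| < 6: fails.
(c) |A ∩ B| > 9: holds.
(d) |A ∩ B| > |A ∖ B|: holds.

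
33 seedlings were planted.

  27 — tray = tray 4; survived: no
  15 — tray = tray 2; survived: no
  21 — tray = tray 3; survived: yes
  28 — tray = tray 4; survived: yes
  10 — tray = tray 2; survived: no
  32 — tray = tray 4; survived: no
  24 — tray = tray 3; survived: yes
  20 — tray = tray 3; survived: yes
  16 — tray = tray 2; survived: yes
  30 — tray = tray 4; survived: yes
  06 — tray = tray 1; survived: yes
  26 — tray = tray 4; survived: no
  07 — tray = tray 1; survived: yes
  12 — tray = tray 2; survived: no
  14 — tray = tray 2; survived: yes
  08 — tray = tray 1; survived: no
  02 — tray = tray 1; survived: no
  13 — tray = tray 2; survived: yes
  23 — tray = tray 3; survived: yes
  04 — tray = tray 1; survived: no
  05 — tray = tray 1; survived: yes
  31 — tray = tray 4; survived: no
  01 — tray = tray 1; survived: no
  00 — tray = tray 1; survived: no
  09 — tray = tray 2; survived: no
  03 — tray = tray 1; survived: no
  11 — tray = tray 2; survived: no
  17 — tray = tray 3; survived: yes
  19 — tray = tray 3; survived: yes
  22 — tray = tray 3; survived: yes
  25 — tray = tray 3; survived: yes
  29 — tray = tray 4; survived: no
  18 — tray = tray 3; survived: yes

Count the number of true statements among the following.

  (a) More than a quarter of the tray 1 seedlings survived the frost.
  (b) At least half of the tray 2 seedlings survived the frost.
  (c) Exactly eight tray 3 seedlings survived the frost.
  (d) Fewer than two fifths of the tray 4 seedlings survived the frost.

2

(a) tray 1: |A| = 9, |A ∩ B| = 3; needs |A ∩ B| / |A| > 1/4 — true.
(b) tray 2: |A| = 8, |A ∩ B| = 3; needs |A ∩ B| ≥ |A ∖ B| — false.
(c) tray 3: |A| = 9, |A ∩ B| = 9; needs |A ∩ B| = 8 — false.
(d) tray 4: |A| = 7, |A ∩ B| = 2; needs |A ∩ B| / |A| < 2/5 — true.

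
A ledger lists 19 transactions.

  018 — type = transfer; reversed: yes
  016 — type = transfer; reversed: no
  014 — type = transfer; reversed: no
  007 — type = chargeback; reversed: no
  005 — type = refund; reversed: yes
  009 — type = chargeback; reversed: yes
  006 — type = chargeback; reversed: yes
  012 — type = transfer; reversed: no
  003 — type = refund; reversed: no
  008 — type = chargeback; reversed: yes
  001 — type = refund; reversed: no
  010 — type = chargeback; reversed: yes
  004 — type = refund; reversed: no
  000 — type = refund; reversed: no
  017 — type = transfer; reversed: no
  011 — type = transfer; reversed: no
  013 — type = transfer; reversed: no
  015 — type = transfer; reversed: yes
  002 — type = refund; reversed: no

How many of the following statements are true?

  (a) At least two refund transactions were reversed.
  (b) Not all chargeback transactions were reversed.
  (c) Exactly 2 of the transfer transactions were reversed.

2

(a) refund: |A| = 6, |A ∩ B| = 1; needs |A ∩ B| ≥ 2 — false.
(b) chargeback: |A| = 5, |A ∩ B| = 4; needs A ⊄ B (|A ∖ B| ≥ 1) — true.
(c) transfer: |A| = 8, |A ∩ B| = 2; needs |A ∩ B| = 2 — true.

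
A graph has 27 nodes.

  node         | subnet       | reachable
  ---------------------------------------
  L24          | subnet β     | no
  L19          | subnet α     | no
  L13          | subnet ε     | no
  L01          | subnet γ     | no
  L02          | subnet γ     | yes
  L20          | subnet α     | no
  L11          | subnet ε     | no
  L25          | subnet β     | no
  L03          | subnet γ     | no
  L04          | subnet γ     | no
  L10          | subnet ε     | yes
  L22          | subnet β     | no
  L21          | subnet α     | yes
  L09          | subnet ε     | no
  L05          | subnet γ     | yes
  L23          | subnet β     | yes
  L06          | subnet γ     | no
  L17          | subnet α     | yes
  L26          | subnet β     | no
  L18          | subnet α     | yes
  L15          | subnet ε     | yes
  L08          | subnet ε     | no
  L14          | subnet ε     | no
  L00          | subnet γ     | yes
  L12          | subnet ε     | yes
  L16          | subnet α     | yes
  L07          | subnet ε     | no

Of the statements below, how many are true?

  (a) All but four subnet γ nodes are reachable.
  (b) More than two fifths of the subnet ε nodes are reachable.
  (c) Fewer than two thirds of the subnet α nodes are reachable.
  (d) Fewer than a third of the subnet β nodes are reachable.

2

(a) subnet γ: |A| = 7, |A ∩ B| = 3; needs |A ∖ B| = 4 — true.
(b) subnet ε: |A| = 9, |A ∩ B| = 3; needs |A ∩ B| / |A| > 2/5 — false.
(c) subnet α: |A| = 6, |A ∩ B| = 4; needs |A ∩ B| / |A| < 2/3 — false.
(d) subnet β: |A| = 5, |A ∩ B| = 1; needs |A ∩ B| / |A| < 1/3 — true.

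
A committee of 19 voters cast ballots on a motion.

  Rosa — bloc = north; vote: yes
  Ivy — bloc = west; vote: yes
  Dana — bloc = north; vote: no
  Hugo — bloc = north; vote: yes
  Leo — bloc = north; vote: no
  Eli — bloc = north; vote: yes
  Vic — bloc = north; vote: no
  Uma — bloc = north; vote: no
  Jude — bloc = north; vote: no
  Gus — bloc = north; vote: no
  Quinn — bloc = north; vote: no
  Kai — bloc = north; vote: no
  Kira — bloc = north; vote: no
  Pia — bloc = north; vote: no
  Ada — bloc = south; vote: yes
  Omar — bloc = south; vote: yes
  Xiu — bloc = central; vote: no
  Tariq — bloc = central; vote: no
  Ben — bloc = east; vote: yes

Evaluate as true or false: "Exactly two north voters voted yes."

False

The determiner here denotes the relation: |A ∩ B| = 2.
A (the restrictor) = {Rosa, Dana, Hugo, Leo, Eli, Vic, Uma, Jude, Gus, Quinn, Kai, Kira, Pia}, |A| = 13.
A ∩ B = {Rosa, Hugo, Eli}, so |A ∩ B| = 3.
|A ∩ B| = 3, so the statement is false.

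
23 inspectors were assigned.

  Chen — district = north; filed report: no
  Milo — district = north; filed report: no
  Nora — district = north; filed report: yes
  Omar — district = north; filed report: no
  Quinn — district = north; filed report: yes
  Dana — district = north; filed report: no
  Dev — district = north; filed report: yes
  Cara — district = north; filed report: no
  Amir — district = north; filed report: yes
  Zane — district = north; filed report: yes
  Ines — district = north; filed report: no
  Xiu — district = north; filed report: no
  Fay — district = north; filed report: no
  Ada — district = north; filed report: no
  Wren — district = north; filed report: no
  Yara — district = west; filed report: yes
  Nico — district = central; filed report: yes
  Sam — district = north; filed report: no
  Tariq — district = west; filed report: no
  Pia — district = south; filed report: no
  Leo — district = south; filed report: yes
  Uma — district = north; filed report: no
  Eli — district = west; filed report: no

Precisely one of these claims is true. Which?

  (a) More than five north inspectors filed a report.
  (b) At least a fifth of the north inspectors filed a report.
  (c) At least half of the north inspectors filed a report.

(b)

|A| = 17, |A ∩ B| = 5, |A ∖ B| = 12.
(a) requires |A ∩ B| > 5: false.
(b) requires |A ∩ B| / |A| ≥ 1/5: true.
(c) requires |A ∩ B| ≥ |A ∖ B|: false.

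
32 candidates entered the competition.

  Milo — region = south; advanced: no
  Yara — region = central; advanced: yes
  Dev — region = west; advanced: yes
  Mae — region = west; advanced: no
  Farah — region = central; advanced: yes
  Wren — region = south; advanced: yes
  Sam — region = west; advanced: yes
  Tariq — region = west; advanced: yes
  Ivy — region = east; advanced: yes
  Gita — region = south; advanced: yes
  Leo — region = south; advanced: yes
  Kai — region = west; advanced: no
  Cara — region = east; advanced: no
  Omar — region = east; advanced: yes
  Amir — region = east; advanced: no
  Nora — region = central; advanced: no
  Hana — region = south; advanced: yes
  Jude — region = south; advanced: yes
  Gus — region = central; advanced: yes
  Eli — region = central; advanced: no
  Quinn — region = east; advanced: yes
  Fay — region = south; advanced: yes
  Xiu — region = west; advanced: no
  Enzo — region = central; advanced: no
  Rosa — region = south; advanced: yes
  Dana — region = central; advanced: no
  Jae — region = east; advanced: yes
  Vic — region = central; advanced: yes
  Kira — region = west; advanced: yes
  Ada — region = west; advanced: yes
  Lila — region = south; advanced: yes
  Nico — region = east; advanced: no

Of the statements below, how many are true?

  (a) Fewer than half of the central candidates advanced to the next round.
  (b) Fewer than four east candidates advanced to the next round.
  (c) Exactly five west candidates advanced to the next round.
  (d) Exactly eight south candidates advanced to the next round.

2

(a) central: |A| = 8, |A ∩ B| = 4; needs |A ∩ B| < |A ∖ B| — false.
(b) east: |A| = 7, |A ∩ B| = 4; needs |A ∩ B| < 4 — false.
(c) west: |A| = 8, |A ∩ B| = 5; needs |A ∩ B| = 5 — true.
(d) south: |A| = 9, |A ∩ B| = 8; needs |A ∩ B| = 8 — true.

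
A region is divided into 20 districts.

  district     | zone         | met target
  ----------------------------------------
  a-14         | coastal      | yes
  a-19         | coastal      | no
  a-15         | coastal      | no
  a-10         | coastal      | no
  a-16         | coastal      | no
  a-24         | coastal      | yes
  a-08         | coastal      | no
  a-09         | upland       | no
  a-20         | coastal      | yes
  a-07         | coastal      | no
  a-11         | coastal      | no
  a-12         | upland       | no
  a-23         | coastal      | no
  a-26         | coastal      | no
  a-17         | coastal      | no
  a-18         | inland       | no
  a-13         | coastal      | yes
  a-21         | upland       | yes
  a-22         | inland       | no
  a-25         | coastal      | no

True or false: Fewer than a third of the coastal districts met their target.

True

'Fewer than a third of the coastal districts met their target' holds iff |A ∩ B| / |A| < 1/3.
|A| = 15, |A ∩ B| = 4, |A ∖ B| = 11.
|A ∩ B|/|A| = 4/15, so the statement is true.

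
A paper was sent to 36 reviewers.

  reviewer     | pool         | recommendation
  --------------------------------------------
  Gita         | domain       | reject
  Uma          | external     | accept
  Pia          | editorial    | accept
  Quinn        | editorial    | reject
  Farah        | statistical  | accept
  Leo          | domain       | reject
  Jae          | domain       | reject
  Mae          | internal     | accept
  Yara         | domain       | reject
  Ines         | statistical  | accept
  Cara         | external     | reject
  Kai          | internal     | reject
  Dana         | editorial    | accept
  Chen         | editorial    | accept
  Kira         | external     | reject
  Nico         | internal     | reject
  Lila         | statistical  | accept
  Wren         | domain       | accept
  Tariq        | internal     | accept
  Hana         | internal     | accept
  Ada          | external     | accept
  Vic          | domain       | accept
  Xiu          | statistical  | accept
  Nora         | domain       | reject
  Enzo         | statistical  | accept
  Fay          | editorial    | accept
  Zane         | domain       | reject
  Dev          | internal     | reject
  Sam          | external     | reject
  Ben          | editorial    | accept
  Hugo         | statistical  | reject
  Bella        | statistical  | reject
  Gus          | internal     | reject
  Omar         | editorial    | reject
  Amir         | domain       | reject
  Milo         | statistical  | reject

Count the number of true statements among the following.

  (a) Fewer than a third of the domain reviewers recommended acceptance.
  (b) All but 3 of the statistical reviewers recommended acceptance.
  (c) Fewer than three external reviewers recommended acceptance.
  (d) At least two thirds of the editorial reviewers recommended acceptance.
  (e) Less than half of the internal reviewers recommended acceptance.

5

(a) domain: |A| = 9, |A ∩ B| = 2; needs |A ∩ B| / |A| < 1/3 — true.
(b) statistical: |A| = 8, |A ∩ B| = 5; needs |A ∖ B| = 3 — true.
(c) external: |A| = 5, |A ∩ B| = 2; needs |A ∩ B| < 3 — true.
(d) editorial: |A| = 7, |A ∩ B| = 5; needs |A ∩ B| / |A| ≥ 2/3 — true.
(e) internal: |A| = 7, |A ∩ B| = 3; needs |A ∩ B| < |A ∖ B| — true.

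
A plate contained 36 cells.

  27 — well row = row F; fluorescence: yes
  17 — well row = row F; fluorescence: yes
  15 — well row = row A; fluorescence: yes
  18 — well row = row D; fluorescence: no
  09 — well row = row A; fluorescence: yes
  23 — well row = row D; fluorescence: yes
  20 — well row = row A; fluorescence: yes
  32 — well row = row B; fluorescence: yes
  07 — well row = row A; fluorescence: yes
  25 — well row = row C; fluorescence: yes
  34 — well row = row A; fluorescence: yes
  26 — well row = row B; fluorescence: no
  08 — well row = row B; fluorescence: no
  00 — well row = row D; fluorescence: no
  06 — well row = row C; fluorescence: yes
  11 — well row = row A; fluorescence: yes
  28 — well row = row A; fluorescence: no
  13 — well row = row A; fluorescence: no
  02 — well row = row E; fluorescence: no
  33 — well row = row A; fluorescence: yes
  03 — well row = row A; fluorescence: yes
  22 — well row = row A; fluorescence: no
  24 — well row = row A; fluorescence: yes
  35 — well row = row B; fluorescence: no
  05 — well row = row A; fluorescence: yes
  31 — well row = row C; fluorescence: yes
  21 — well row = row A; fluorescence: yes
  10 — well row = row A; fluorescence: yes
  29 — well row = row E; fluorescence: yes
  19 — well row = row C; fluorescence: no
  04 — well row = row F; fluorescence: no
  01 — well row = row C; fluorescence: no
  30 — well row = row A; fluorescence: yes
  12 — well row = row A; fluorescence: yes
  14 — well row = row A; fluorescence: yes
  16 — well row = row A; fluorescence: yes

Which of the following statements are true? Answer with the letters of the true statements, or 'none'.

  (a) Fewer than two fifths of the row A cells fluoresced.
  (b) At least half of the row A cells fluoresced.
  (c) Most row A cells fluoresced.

(b), (c)

|A| = 19, |A ∩ B| = 16, |A ∖ B| = 3.
(a) |A ∩ B| / |A| < 2/5: fails.
(b) |A ∩ B| ≥ |A ∖ B|: holds.
(c) |A ∩ B| > |A ∖ B|: holds.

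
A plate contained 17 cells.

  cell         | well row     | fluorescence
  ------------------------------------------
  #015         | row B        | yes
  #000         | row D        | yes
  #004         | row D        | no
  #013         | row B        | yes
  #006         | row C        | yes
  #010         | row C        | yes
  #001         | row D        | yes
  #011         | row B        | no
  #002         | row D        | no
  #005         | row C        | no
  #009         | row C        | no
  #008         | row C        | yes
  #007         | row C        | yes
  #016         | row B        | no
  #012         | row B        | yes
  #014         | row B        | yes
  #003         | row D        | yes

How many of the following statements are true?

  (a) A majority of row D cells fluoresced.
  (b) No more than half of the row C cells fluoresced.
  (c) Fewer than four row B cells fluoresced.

1

(a) row D: |A| = 5, |A ∩ B| = 3; needs |A ∩ B| > |A ∖ B| — true.
(b) row C: |A| = 6, |A ∩ B| = 4; needs |A ∩ B| ≤ |A ∖ B| — false.
(c) row B: |A| = 6, |A ∩ B| = 4; needs |A ∩ B| < 4 — false.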